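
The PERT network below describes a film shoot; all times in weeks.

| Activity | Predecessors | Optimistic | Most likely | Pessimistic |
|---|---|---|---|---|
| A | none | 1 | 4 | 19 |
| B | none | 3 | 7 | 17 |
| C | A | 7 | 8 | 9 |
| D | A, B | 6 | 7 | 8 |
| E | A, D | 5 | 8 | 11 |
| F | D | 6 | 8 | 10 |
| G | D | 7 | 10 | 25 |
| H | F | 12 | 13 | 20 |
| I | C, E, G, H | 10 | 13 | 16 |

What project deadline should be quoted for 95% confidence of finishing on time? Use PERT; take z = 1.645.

te_A = (1 + 4·4 + 19)/6 = 36/6 = 6; σ²_A = ((19−1)/6)² = 9.000
te_B = (3 + 4·7 + 17)/6 = 48/6 = 8; σ²_B = ((17−3)/6)² = 5.444
te_C = (7 + 4·8 + 9)/6 = 48/6 = 8; σ²_C = ((9−7)/6)² = 0.111
te_D = (6 + 4·7 + 8)/6 = 42/6 = 7; σ²_D = ((8−6)/6)² = 0.111
te_E = (5 + 4·8 + 11)/6 = 48/6 = 8; σ²_E = ((11−5)/6)² = 1.000
te_F = (6 + 4·8 + 10)/6 = 48/6 = 8; σ²_F = ((10−6)/6)² = 0.444
te_G = (7 + 4·10 + 25)/6 = 72/6 = 12; σ²_G = ((25−7)/6)² = 9.000
te_H = (12 + 4·13 + 20)/6 = 84/6 = 14; σ²_H = ((20−12)/6)² = 1.778
te_I = (10 + 4·13 + 16)/6 = 78/6 = 13; σ²_I = ((16−10)/6)² = 1.000

Forward pass:
ES_A = 0; EF_A = 6
ES_B = 0; EF_B = 8
ES_C = 6; EF_C = 6+8 = 14
ES_D = max(EF_A=6, EF_B=8) = 8; EF_D = 8+7 = 15
ES_E = max(EF_A=6, EF_D=15) = 15; EF_E = 15+8 = 23
ES_F = 15; EF_F = 15+8 = 23
ES_G = 15; EF_G = 15+12 = 27
ES_H = 23; EF_H = 23+14 = 37
ES_I = max(EF_C=14, EF_E=23, EF_G=27, EF_H=37) = 37; EF_I = 37+13 = 50
Expected project duration μ = 50 weeks. Critical path: B → D → F → H → I.

Variance along critical path = 5.444 + 0.111 + 0.444 + 1.778 + 1.000 = 8.778; σ = 2.963 weeks.
D = μ + z·σ = 50 + 1.645·2.963 = 54.9 weeks

54.9 weeks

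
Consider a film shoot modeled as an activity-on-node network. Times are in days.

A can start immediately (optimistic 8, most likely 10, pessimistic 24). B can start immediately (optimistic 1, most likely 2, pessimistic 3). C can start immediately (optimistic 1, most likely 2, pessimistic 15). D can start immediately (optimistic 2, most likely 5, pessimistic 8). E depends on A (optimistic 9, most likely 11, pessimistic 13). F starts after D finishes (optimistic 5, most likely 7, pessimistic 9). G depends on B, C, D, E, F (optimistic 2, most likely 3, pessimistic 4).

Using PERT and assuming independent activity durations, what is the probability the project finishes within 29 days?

0.861

te_A = (8 + 4·10 + 24)/6 = 72/6 = 12; σ²_A = ((24−8)/6)² = 7.111
te_B = (1 + 4·2 + 3)/6 = 12/6 = 2; σ²_B = ((3−1)/6)² = 0.111
te_C = (1 + 4·2 + 15)/6 = 24/6 = 4; σ²_C = ((15−1)/6)² = 5.444
te_D = (2 + 4·5 + 8)/6 = 30/6 = 5; σ²_D = ((8−2)/6)² = 1.000
te_E = (9 + 4·11 + 13)/6 = 66/6 = 11; σ²_E = ((13−9)/6)² = 0.444
te_F = (5 + 4·7 + 9)/6 = 42/6 = 7; σ²_F = ((9−5)/6)² = 0.444
te_G = (2 + 4·3 + 4)/6 = 18/6 = 3; σ²_G = ((4−2)/6)² = 0.111

Forward pass:
ES_A = 0; EF_A = 12
ES_B = 0; EF_B = 2
ES_C = 0; EF_C = 4
ES_D = 0; EF_D = 5
ES_E = 12; EF_E = 12+11 = 23
ES_F = 5; EF_F = 5+7 = 12
ES_G = max(EF_B=2, EF_C=4, EF_D=5, EF_E=23, EF_F=12) = 23; EF_G = 23+3 = 26
Expected project duration μ = 26 days. Critical path: A → E → G.

Variance along critical path = 7.111 + 0.444 + 0.111 = 7.667; σ = √7.667 = 2.769 days.
Z = (29 − 26) / 2.769 = 1.083
P(T ≤ 29) = Φ(1.083) ≈ 0.861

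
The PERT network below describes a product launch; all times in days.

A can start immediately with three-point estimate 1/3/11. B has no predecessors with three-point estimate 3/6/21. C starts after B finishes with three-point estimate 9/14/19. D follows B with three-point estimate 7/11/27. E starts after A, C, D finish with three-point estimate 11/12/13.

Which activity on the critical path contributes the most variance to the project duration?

te_A = (1 + 4·3 + 11)/6 = 24/6 = 4; σ²_A = ((11−1)/6)² = 2.778
te_B = (3 + 4·6 + 21)/6 = 48/6 = 8; σ²_B = ((21−3)/6)² = 9.000
te_C = (9 + 4·14 + 19)/6 = 84/6 = 14; σ²_C = ((19−9)/6)² = 2.778
te_D = (7 + 4·11 + 27)/6 = 78/6 = 13; σ²_D = ((27−7)/6)² = 11.111
te_E = (11 + 4·12 + 13)/6 = 72/6 = 12; σ²_E = ((13−11)/6)² = 0.111

Forward pass:
ES_A = 0; EF_A = 4
ES_B = 0; EF_B = 8
ES_C = 8; EF_C = 8+14 = 22
ES_D = 8; EF_D = 8+13 = 21
ES_E = max(EF_A=4, EF_C=22, EF_D=21) = 22; EF_E = 22+12 = 34
Expected project duration μ = 34 days. Critical path: B → C → E.

Variances on critical path: σ²_B=9.000, σ²_C=2.778, σ²_E=0.111.
Largest is σ²_B = 9.000.

B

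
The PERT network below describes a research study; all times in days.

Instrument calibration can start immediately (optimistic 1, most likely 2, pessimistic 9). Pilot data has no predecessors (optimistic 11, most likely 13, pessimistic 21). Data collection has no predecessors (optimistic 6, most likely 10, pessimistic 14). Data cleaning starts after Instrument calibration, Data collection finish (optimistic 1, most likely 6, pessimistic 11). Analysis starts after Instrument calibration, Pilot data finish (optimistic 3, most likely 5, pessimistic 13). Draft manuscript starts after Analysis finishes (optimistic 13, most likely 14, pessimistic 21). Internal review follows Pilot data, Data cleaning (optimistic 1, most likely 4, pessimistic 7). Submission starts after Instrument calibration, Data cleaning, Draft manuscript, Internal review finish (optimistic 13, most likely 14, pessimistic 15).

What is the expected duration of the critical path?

49 days

te_Instrument calibration = (1 + 4·2 + 9)/6 = 18/6 = 3
te_Pilot data = (11 + 4·13 + 21)/6 = 84/6 = 14
te_Data collection = (6 + 4·10 + 14)/6 = 60/6 = 10
te_Data cleaning = (1 + 4·6 + 11)/6 = 36/6 = 6
te_Analysis = (3 + 4·5 + 13)/6 = 36/6 = 6
te_Draft manuscript = (13 + 4·14 + 21)/6 = 90/6 = 15
te_Internal review = (1 + 4·4 + 7)/6 = 24/6 = 4
te_Submission = (13 + 4·14 + 15)/6 = 84/6 = 14

Forward pass:
ES_Instrument calibration = 0; EF_Instrument calibration = 3
ES_Pilot data = 0; EF_Pilot data = 14
ES_Data collection = 0; EF_Data collection = 10
ES_Data cleaning = max(EF_Instrument calibration=3, EF_Data collection=10) = 10; EF_Data cleaning = 10+6 = 16
ES_Analysis = max(EF_Instrument calibration=3, EF_Pilot data=14) = 14; EF_Analysis = 14+6 = 20
ES_Draft manuscript = 20; EF_Draft manuscript = 20+15 = 35
ES_Internal review = max(EF_Pilot data=14, EF_Data cleaning=16) = 16; EF_Internal review = 16+4 = 20
ES_Submission = max(EF_Instrument calibration=3, EF_Data cleaning=16, EF_Draft manuscript=35, EF_Internal review=20) = 35; EF_Submission = 35+14 = 49
Expected project duration μ = 49 days. Critical path: Pilot data → Analysis → Draft manuscript → Submission.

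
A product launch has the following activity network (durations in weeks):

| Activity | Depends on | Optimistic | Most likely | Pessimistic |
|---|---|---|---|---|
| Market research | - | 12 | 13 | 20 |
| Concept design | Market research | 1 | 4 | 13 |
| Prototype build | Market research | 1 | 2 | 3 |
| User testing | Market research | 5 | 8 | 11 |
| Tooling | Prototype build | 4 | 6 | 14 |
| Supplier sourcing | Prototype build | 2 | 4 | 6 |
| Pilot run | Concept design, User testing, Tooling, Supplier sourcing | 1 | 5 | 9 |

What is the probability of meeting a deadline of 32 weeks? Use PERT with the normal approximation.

0.942

te_Market research = (12 + 4·13 + 20)/6 = 84/6 = 14; σ²_Market research = ((20−12)/6)² = 1.778
te_Concept design = (1 + 4·4 + 13)/6 = 30/6 = 5; σ²_Concept design = ((13−1)/6)² = 4.000
te_Prototype build = (1 + 4·2 + 3)/6 = 12/6 = 2; σ²_Prototype build = ((3−1)/6)² = 0.111
te_User testing = (5 + 4·8 + 11)/6 = 48/6 = 8; σ²_User testing = ((11−5)/6)² = 1.000
te_Tooling = (4 + 4·6 + 14)/6 = 42/6 = 7; σ²_Tooling = ((14−4)/6)² = 2.778
te_Supplier sourcing = (2 + 4·4 + 6)/6 = 24/6 = 4; σ²_Supplier sourcing = ((6−2)/6)² = 0.444
te_Pilot run = (1 + 4·5 + 9)/6 = 30/6 = 5; σ²_Pilot run = ((9−1)/6)² = 1.778

Forward pass:
ES_Market research = 0; EF_Market research = 14
ES_Concept design = 14; EF_Concept design = 14+5 = 19
ES_Prototype build = 14; EF_Prototype build = 14+2 = 16
ES_User testing = 14; EF_User testing = 14+8 = 22
ES_Tooling = 16; EF_Tooling = 16+7 = 23
ES_Supplier sourcing = 16; EF_Supplier sourcing = 16+4 = 20
ES_Pilot run = max(EF_Concept design=19, EF_User testing=22, EF_Tooling=23, EF_Supplier sourcing=20) = 23; EF_Pilot run = 23+5 = 28
Expected project duration μ = 28 weeks. Critical path: Market research → Prototype build → Tooling → Pilot run.

Variance along critical path = 1.778 + 0.111 + 2.778 + 1.778 = 6.444; σ = √6.444 = 2.539 weeks.
Z = (32 − 28) / 2.539 = 1.576
P(T ≤ 32) = Φ(1.576) ≈ 0.942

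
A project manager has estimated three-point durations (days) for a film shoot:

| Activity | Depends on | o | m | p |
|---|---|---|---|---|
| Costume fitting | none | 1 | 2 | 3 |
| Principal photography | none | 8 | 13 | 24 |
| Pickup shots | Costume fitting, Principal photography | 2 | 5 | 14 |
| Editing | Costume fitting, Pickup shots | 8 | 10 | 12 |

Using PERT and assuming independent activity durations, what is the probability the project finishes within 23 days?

0.020

te_Costume fitting = (1 + 4·2 + 3)/6 = 12/6 = 2; σ²_Costume fitting = ((3−1)/6)² = 0.111
te_Principal photography = (8 + 4·13 + 24)/6 = 84/6 = 14; σ²_Principal photography = ((24−8)/6)² = 7.111
te_Pickup shots = (2 + 4·5 + 14)/6 = 36/6 = 6; σ²_Pickup shots = ((14−2)/6)² = 4.000
te_Editing = (8 + 4·10 + 12)/6 = 60/6 = 10; σ²_Editing = ((12−8)/6)² = 0.444

Forward pass:
ES_Costume fitting = 0; EF_Costume fitting = 2
ES_Principal photography = 0; EF_Principal photography = 14
ES_Pickup shots = max(EF_Costume fitting=2, EF_Principal photography=14) = 14; EF_Pickup shots = 14+6 = 20
ES_Editing = max(EF_Costume fitting=2, EF_Pickup shots=20) = 20; EF_Editing = 20+10 = 30
Expected project duration μ = 30 days. Critical path: Principal photography → Pickup shots → Editing.

Variance along critical path = 7.111 + 4.000 + 0.444 = 11.556; σ = √11.556 = 3.399 days.
Z = (23 − 30) / 3.399 = -2.059
P(T ≤ 23) = Φ(-2.059) ≈ 0.020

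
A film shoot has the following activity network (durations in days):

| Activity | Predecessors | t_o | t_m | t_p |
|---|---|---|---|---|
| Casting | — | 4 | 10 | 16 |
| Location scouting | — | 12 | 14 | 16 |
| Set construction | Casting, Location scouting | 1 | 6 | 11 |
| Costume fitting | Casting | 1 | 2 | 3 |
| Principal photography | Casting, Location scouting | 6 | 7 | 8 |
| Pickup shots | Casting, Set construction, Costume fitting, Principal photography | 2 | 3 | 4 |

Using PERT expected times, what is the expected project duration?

te_Casting = (4 + 4·10 + 16)/6 = 60/6 = 10
te_Location scouting = (12 + 4·14 + 16)/6 = 84/6 = 14
te_Set construction = (1 + 4·6 + 11)/6 = 36/6 = 6
te_Costume fitting = (1 + 4·2 + 3)/6 = 12/6 = 2
te_Principal photography = (6 + 4·7 + 8)/6 = 42/6 = 7
te_Pickup shots = (2 + 4·3 + 4)/6 = 18/6 = 3

Forward pass:
ES_Casting = 0; EF_Casting = 10
ES_Location scouting = 0; EF_Location scouting = 14
ES_Set construction = max(EF_Casting=10, EF_Location scouting=14) = 14; EF_Set construction = 14+6 = 20
ES_Costume fitting = 10; EF_Costume fitting = 10+2 = 12
ES_Principal photography = max(EF_Casting=10, EF_Location scouting=14) = 14; EF_Principal photography = 14+7 = 21
ES_Pickup shots = max(EF_Casting=10, EF_Set construction=20, EF_Costume fitting=12, EF_Principal photography=21) = 21; EF_Pickup shots = 21+3 = 24
Expected project duration μ = 24 days. Critical path: Location scouting → Principal photography → Pickup shots.

24 days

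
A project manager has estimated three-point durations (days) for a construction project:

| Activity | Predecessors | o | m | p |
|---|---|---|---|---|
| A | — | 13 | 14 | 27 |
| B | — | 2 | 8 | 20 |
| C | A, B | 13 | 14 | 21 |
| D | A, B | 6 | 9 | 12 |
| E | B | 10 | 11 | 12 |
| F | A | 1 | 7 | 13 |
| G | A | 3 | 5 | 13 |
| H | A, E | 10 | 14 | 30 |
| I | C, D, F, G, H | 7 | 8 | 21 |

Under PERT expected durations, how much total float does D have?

te_A = (13 + 4·14 + 27)/6 = 96/6 = 16
te_B = (2 + 4·8 + 20)/6 = 54/6 = 9
te_C = (13 + 4·14 + 21)/6 = 90/6 = 15
te_D = (6 + 4·9 + 12)/6 = 54/6 = 9
te_E = (10 + 4·11 + 12)/6 = 66/6 = 11
te_F = (1 + 4·7 + 13)/6 = 42/6 = 7
te_G = (3 + 4·5 + 13)/6 = 36/6 = 6
te_H = (10 + 4·14 + 30)/6 = 96/6 = 16
te_I = (7 + 4·8 + 21)/6 = 60/6 = 10

Forward pass:
ES_A = 0; EF_A = 16
ES_B = 0; EF_B = 9
ES_C = max(EF_A=16, EF_B=9) = 16; EF_C = 16+15 = 31
ES_D = max(EF_A=16, EF_B=9) = 16; EF_D = 16+9 = 25
ES_E = 9; EF_E = 9+11 = 20
ES_F = 16; EF_F = 16+7 = 23
ES_G = 16; EF_G = 16+6 = 22
ES_H = max(EF_A=16, EF_E=20) = 20; EF_H = 20+16 = 36
ES_I = max(EF_C=31, EF_D=25, EF_F=23, EF_G=22, EF_H=36) = 36; EF_I = 36+10 = 46
Expected project duration μ = 46 days. Critical path: B → E → H → I.

Backward pass:
LF_I = 46; LS_I = 46−10 = 36
LF_H = LS_I = 36; LS_H = 36−16 = 20
LF_G = LS_I = 36; LS_G = 36−6 = 30
LF_F = LS_I = 36; LS_F = 36−7 = 29
LF_E = LS_H = 20; LS_E = 20−11 = 9
LF_D = LS_I = 36; LS_D = 36−9 = 27
LF_C = LS_I = 36; LS_C = 36−15 = 21
LF_B = min(LS_C=21, LS_D=27, LS_E=9) = 9; LS_B = 9−9 = 0
LF_A = min(LS_C=21, LS_D=27, LS_F=29, LS_G=30, LS_H=20) = 20; LS_A = 20−16 = 4
Slack_D = LS_D − ES_D = 27 − 16 = 11

11 days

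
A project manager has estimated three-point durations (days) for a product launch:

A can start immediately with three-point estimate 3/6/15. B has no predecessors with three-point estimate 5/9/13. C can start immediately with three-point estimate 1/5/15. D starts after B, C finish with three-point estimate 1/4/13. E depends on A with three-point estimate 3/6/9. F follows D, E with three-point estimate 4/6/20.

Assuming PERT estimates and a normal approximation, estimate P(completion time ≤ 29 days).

0.974

te_A = (3 + 4·6 + 15)/6 = 42/6 = 7; σ²_A = ((15−3)/6)² = 4.000
te_B = (5 + 4·9 + 13)/6 = 54/6 = 9; σ²_B = ((13−5)/6)² = 1.778
te_C = (1 + 4·5 + 15)/6 = 36/6 = 6; σ²_C = ((15−1)/6)² = 5.444
te_D = (1 + 4·4 + 13)/6 = 30/6 = 5; σ²_D = ((13−1)/6)² = 4.000
te_E = (3 + 4·6 + 9)/6 = 36/6 = 6; σ²_E = ((9−3)/6)² = 1.000
te_F = (4 + 4·6 + 20)/6 = 48/6 = 8; σ²_F = ((20−4)/6)² = 7.111

Forward pass:
ES_A = 0; EF_A = 7
ES_B = 0; EF_B = 9
ES_C = 0; EF_C = 6
ES_D = max(EF_B=9, EF_C=6) = 9; EF_D = 9+5 = 14
ES_E = 7; EF_E = 7+6 = 13
ES_F = max(EF_D=14, EF_E=13) = 14; EF_F = 14+8 = 22
Expected project duration μ = 22 days. Critical path: B → D → F.

Variance along critical path = 1.778 + 4.000 + 7.111 = 12.889; σ = √12.889 = 3.590 days.
Z = (29 − 22) / 3.590 = 1.950
P(T ≤ 29) = Φ(1.950) ≈ 0.974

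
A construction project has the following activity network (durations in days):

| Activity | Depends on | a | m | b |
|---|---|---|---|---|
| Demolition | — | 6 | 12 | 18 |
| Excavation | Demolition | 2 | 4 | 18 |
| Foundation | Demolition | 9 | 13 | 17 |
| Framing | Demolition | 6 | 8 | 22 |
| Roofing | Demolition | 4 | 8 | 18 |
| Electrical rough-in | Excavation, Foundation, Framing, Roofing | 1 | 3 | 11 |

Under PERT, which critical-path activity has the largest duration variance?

Demolition

te_Demolition = (6 + 4·12 + 18)/6 = 72/6 = 12; σ²_Demolition = ((18−6)/6)² = 4.000
te_Excavation = (2 + 4·4 + 18)/6 = 36/6 = 6; σ²_Excavation = ((18−2)/6)² = 7.111
te_Foundation = (9 + 4·13 + 17)/6 = 78/6 = 13; σ²_Foundation = ((17−9)/6)² = 1.778
te_Framing = (6 + 4·8 + 22)/6 = 60/6 = 10; σ²_Framing = ((22−6)/6)² = 7.111
te_Roofing = (4 + 4·8 + 18)/6 = 54/6 = 9; σ²_Roofing = ((18−4)/6)² = 5.444
te_Electrical rough-in = (1 + 4·3 + 11)/6 = 24/6 = 4; σ²_Electrical rough-in = ((11−1)/6)² = 2.778

Forward pass:
ES_Demolition = 0; EF_Demolition = 12
ES_Excavation = 12; EF_Excavation = 12+6 = 18
ES_Foundation = 12; EF_Foundation = 12+13 = 25
ES_Framing = 12; EF_Framing = 12+10 = 22
ES_Roofing = 12; EF_Roofing = 12+9 = 21
ES_Electrical rough-in = max(EF_Excavation=18, EF_Foundation=25, EF_Framing=22, EF_Roofing=21) = 25; EF_Electrical rough-in = 25+4 = 29
Expected project duration μ = 29 days. Critical path: Demolition → Foundation → Electrical rough-in.

Variances on critical path: σ²_Demolition=4.000, σ²_Foundation=1.778, σ²_Electrical rough-in=2.778.
Largest is σ²_Demolition = 4.000.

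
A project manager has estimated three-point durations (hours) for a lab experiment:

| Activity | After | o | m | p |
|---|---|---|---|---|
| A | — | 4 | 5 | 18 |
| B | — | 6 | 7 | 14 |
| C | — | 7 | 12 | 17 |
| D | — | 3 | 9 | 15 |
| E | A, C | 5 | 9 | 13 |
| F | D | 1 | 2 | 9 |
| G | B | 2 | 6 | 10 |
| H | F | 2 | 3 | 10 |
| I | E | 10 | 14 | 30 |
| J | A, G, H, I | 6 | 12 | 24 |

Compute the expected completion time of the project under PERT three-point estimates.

te_A = (4 + 4·5 + 18)/6 = 42/6 = 7
te_B = (6 + 4·7 + 14)/6 = 48/6 = 8
te_C = (7 + 4·12 + 17)/6 = 72/6 = 12
te_D = (3 + 4·9 + 15)/6 = 54/6 = 9
te_E = (5 + 4·9 + 13)/6 = 54/6 = 9
te_F = (1 + 4·2 + 9)/6 = 18/6 = 3
te_G = (2 + 4·6 + 10)/6 = 36/6 = 6
te_H = (2 + 4·3 + 10)/6 = 24/6 = 4
te_I = (10 + 4·14 + 30)/6 = 96/6 = 16
te_J = (6 + 4·12 + 24)/6 = 78/6 = 13

Forward pass:
ES_A = 0; EF_A = 7
ES_B = 0; EF_B = 8
ES_C = 0; EF_C = 12
ES_D = 0; EF_D = 9
ES_E = max(EF_A=7, EF_C=12) = 12; EF_E = 12+9 = 21
ES_F = 9; EF_F = 9+3 = 12
ES_G = 8; EF_G = 8+6 = 14
ES_H = 12; EF_H = 12+4 = 16
ES_I = 21; EF_I = 21+16 = 37
ES_J = max(EF_A=7, EF_G=14, EF_H=16, EF_I=37) = 37; EF_J = 37+13 = 50
Expected project duration μ = 50 hours. Critical path: C → E → I → J.

50 hours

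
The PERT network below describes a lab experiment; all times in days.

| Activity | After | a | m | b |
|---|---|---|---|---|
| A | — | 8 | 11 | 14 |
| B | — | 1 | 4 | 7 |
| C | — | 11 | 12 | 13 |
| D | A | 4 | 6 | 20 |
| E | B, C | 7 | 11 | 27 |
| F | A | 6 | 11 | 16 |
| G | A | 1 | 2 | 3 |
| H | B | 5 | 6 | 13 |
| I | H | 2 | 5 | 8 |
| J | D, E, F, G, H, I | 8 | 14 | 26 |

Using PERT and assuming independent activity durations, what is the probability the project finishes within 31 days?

te_A = (8 + 4·11 + 14)/6 = 66/6 = 11; σ²_A = ((14−8)/6)² = 1.000
te_B = (1 + 4·4 + 7)/6 = 24/6 = 4; σ²_B = ((7−1)/6)² = 1.000
te_C = (11 + 4·12 + 13)/6 = 72/6 = 12; σ²_C = ((13−11)/6)² = 0.111
te_D = (4 + 4·6 + 20)/6 = 48/6 = 8; σ²_D = ((20−4)/6)² = 7.111
te_E = (7 + 4·11 + 27)/6 = 78/6 = 13; σ²_E = ((27−7)/6)² = 11.111
te_F = (6 + 4·11 + 16)/6 = 66/6 = 11; σ²_F = ((16−6)/6)² = 2.778
te_G = (1 + 4·2 + 3)/6 = 12/6 = 2; σ²_G = ((3−1)/6)² = 0.111
te_H = (5 + 4·6 + 13)/6 = 42/6 = 7; σ²_H = ((13−5)/6)² = 1.778
te_I = (2 + 4·5 + 8)/6 = 30/6 = 5; σ²_I = ((8−2)/6)² = 1.000
te_J = (8 + 4·14 + 26)/6 = 90/6 = 15; σ²_J = ((26−8)/6)² = 9.000

Forward pass:
ES_A = 0; EF_A = 11
ES_B = 0; EF_B = 4
ES_C = 0; EF_C = 12
ES_D = 11; EF_D = 11+8 = 19
ES_E = max(EF_B=4, EF_C=12) = 12; EF_E = 12+13 = 25
ES_F = 11; EF_F = 11+11 = 22
ES_G = 11; EF_G = 11+2 = 13
ES_H = 4; EF_H = 4+7 = 11
ES_I = 11; EF_I = 11+5 = 16
ES_J = max(EF_D=19, EF_E=25, EF_F=22, EF_G=13, EF_H=11, EF_I=16) = 25; EF_J = 25+15 = 40
Expected project duration μ = 40 days. Critical path: C → E → J.

Variance along critical path = 0.111 + 11.111 + 9.000 = 20.222; σ = √20.222 = 4.497 days.
Z = (31 − 40) / 4.497 = -2.001
P(T ≤ 31) = Φ(-2.001) ≈ 0.023

0.023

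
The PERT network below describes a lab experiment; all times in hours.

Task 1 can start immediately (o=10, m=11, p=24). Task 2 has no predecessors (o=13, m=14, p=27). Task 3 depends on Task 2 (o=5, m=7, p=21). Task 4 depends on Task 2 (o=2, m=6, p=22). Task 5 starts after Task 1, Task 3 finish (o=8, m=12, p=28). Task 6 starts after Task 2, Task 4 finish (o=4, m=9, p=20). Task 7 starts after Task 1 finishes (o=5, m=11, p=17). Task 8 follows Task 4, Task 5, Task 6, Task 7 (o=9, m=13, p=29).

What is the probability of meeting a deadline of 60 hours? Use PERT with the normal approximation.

te_Task 1 = (10 + 4·11 + 24)/6 = 78/6 = 13; σ²_Task 1 = ((24−10)/6)² = 5.444
te_Task 2 = (13 + 4·14 + 27)/6 = 96/6 = 16; σ²_Task 2 = ((27−13)/6)² = 5.444
te_Task 3 = (5 + 4·7 + 21)/6 = 54/6 = 9; σ²_Task 3 = ((21−5)/6)² = 7.111
te_Task 4 = (2 + 4·6 + 22)/6 = 48/6 = 8; σ²_Task 4 = ((22−2)/6)² = 11.111
te_Task 5 = (8 + 4·12 + 28)/6 = 84/6 = 14; σ²_Task 5 = ((28−8)/6)² = 11.111
te_Task 6 = (4 + 4·9 + 20)/6 = 60/6 = 10; σ²_Task 6 = ((20−4)/6)² = 7.111
te_Task 7 = (5 + 4·11 + 17)/6 = 66/6 = 11; σ²_Task 7 = ((17−5)/6)² = 4.000
te_Task 8 = (9 + 4·13 + 29)/6 = 90/6 = 15; σ²_Task 8 = ((29−9)/6)² = 11.111

Forward pass:
ES_Task 1 = 0; EF_Task 1 = 13
ES_Task 2 = 0; EF_Task 2 = 16
ES_Task 3 = 16; EF_Task 3 = 16+9 = 25
ES_Task 4 = 16; EF_Task 4 = 16+8 = 24
ES_Task 5 = max(EF_Task 1=13, EF_Task 3=25) = 25; EF_Task 5 = 25+14 = 39
ES_Task 6 = max(EF_Task 2=16, EF_Task 4=24) = 24; EF_Task 6 = 24+10 = 34
ES_Task 7 = 13; EF_Task 7 = 13+11 = 24
ES_Task 8 = max(EF_Task 4=24, EF_Task 5=39, EF_Task 6=34, EF_Task 7=24) = 39; EF_Task 8 = 39+15 = 54
Expected project duration μ = 54 hours. Critical path: Task 2 → Task 3 → Task 5 → Task 8.

Variance along critical path = 5.444 + 7.111 + 11.111 + 11.111 = 34.778; σ = √34.778 = 5.897 hours.
Z = (60 − 54) / 5.897 = 1.017
P(T ≤ 60) = Φ(1.017) ≈ 0.846

0.846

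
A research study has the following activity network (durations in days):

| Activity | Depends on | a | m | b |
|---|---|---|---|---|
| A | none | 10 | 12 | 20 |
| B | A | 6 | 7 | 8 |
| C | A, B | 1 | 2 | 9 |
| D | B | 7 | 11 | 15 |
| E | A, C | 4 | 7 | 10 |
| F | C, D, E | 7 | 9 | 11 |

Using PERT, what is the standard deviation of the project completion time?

2.26 days

te_A = (10 + 4·12 + 20)/6 = 78/6 = 13; σ²_A = ((20−10)/6)² = 2.778
te_B = (6 + 4·7 + 8)/6 = 42/6 = 7; σ²_B = ((8−6)/6)² = 0.111
te_C = (1 + 4·2 + 9)/6 = 18/6 = 3; σ²_C = ((9−1)/6)² = 1.778
te_D = (7 + 4·11 + 15)/6 = 66/6 = 11; σ²_D = ((15−7)/6)² = 1.778
te_E = (4 + 4·7 + 10)/6 = 42/6 = 7; σ²_E = ((10−4)/6)² = 1.000
te_F = (7 + 4·9 + 11)/6 = 54/6 = 9; σ²_F = ((11−7)/6)² = 0.444

Forward pass:
ES_A = 0; EF_A = 13
ES_B = 13; EF_B = 13+7 = 20
ES_C = max(EF_A=13, EF_B=20) = 20; EF_C = 20+3 = 23
ES_D = 20; EF_D = 20+11 = 31
ES_E = max(EF_A=13, EF_C=23) = 23; EF_E = 23+7 = 30
ES_F = max(EF_C=23, EF_D=31, EF_E=30) = 31; EF_F = 31+9 = 40
Expected project duration μ = 40 days. Critical path: A → B → D → F.

Variance along critical path = 2.778 + 0.111 + 1.778 + 0.444 = 5.111
σ = √5.111 = 2.261 days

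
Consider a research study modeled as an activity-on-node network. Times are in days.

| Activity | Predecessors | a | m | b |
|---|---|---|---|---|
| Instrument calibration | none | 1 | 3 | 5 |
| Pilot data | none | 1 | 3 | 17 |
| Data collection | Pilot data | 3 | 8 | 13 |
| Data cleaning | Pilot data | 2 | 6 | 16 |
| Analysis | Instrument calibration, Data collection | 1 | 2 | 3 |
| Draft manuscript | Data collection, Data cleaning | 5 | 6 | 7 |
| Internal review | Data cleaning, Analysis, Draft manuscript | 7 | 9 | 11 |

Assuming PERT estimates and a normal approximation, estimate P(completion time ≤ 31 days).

te_Instrument calibration = (1 + 4·3 + 5)/6 = 18/6 = 3; σ²_Instrument calibration = ((5−1)/6)² = 0.444
te_Pilot data = (1 + 4·3 + 17)/6 = 30/6 = 5; σ²_Pilot data = ((17−1)/6)² = 7.111
te_Data collection = (3 + 4·8 + 13)/6 = 48/6 = 8; σ²_Data collection = ((13−3)/6)² = 2.778
te_Data cleaning = (2 + 4·6 + 16)/6 = 42/6 = 7; σ²_Data cleaning = ((16−2)/6)² = 5.444
te_Analysis = (1 + 4·2 + 3)/6 = 12/6 = 2; σ²_Analysis = ((3−1)/6)² = 0.111
te_Draft manuscript = (5 + 4·6 + 7)/6 = 36/6 = 6; σ²_Draft manuscript = ((7−5)/6)² = 0.111
te_Internal review = (7 + 4·9 + 11)/6 = 54/6 = 9; σ²_Internal review = ((11−7)/6)² = 0.444

Forward pass:
ES_Instrument calibration = 0; EF_Instrument calibration = 3
ES_Pilot data = 0; EF_Pilot data = 5
ES_Data collection = 5; EF_Data collection = 5+8 = 13
ES_Data cleaning = 5; EF_Data cleaning = 5+7 = 12
ES_Analysis = max(EF_Instrument calibration=3, EF_Data collection=13) = 13; EF_Analysis = 13+2 = 15
ES_Draft manuscript = max(EF_Data collection=13, EF_Data cleaning=12) = 13; EF_Draft manuscript = 13+6 = 19
ES_Internal review = max(EF_Data cleaning=12, EF_Analysis=15, EF_Draft manuscript=19) = 19; EF_Internal review = 19+9 = 28
Expected project duration μ = 28 days. Critical path: Pilot data → Data collection → Draft manuscript → Internal review.

Variance along critical path = 7.111 + 2.778 + 0.111 + 0.444 = 10.444; σ = √10.444 = 3.232 days.
Z = (31 − 28) / 3.232 = 0.928
P(T ≤ 31) = Φ(0.928) ≈ 0.823

0.823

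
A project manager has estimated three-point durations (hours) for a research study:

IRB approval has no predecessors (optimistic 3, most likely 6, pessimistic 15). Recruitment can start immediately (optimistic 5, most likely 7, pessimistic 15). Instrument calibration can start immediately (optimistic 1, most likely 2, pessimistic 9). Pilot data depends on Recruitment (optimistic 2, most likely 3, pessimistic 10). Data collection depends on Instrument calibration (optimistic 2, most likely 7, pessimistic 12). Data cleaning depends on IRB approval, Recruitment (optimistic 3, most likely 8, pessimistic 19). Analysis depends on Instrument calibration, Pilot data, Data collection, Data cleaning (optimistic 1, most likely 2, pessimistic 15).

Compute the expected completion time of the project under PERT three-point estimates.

21 hours

te_IRB approval = (3 + 4·6 + 15)/6 = 42/6 = 7
te_Recruitment = (5 + 4·7 + 15)/6 = 48/6 = 8
te_Instrument calibration = (1 + 4·2 + 9)/6 = 18/6 = 3
te_Pilot data = (2 + 4·3 + 10)/6 = 24/6 = 4
te_Data collection = (2 + 4·7 + 12)/6 = 42/6 = 7
te_Data cleaning = (3 + 4·8 + 19)/6 = 54/6 = 9
te_Analysis = (1 + 4·2 + 15)/6 = 24/6 = 4

Forward pass:
ES_IRB approval = 0; EF_IRB approval = 7
ES_Recruitment = 0; EF_Recruitment = 8
ES_Instrument calibration = 0; EF_Instrument calibration = 3
ES_Pilot data = 8; EF_Pilot data = 8+4 = 12
ES_Data collection = 3; EF_Data collection = 3+7 = 10
ES_Data cleaning = max(EF_IRB approval=7, EF_Recruitment=8) = 8; EF_Data cleaning = 8+9 = 17
ES_Analysis = max(EF_Instrument calibration=3, EF_Pilot data=12, EF_Data collection=10, EF_Data cleaning=17) = 17; EF_Analysis = 17+4 = 21
Expected project duration μ = 21 hours. Critical path: Recruitment → Data cleaning → Analysis.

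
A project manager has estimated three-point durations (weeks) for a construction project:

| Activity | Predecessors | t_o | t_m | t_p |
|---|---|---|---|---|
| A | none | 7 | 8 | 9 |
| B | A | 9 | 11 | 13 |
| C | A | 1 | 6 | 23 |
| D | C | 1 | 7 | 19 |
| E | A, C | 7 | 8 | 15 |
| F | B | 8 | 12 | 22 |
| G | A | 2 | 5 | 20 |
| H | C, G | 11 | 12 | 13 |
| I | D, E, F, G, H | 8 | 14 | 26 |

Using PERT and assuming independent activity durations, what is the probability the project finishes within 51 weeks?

0.849

te_A = (7 + 4·8 + 9)/6 = 48/6 = 8; σ²_A = ((9−7)/6)² = 0.111
te_B = (9 + 4·11 + 13)/6 = 66/6 = 11; σ²_B = ((13−9)/6)² = 0.444
te_C = (1 + 4·6 + 23)/6 = 48/6 = 8; σ²_C = ((23−1)/6)² = 13.444
te_D = (1 + 4·7 + 19)/6 = 48/6 = 8; σ²_D = ((19−1)/6)² = 9.000
te_E = (7 + 4·8 + 15)/6 = 54/6 = 9; σ²_E = ((15−7)/6)² = 1.778
te_F = (8 + 4·12 + 22)/6 = 78/6 = 13; σ²_F = ((22−8)/6)² = 5.444
te_G = (2 + 4·5 + 20)/6 = 42/6 = 7; σ²_G = ((20−2)/6)² = 9.000
te_H = (11 + 4·12 + 13)/6 = 72/6 = 12; σ²_H = ((13−11)/6)² = 0.111
te_I = (8 + 4·14 + 26)/6 = 90/6 = 15; σ²_I = ((26−8)/6)² = 9.000

Forward pass:
ES_A = 0; EF_A = 8
ES_B = 8; EF_B = 8+11 = 19
ES_C = 8; EF_C = 8+8 = 16
ES_D = 16; EF_D = 16+8 = 24
ES_E = max(EF_A=8, EF_C=16) = 16; EF_E = 16+9 = 25
ES_F = 19; EF_F = 19+13 = 32
ES_G = 8; EF_G = 8+7 = 15
ES_H = max(EF_C=16, EF_G=15) = 16; EF_H = 16+12 = 28
ES_I = max(EF_D=24, EF_E=25, EF_F=32, EF_G=15, EF_H=28) = 32; EF_I = 32+15 = 47
Expected project duration μ = 47 weeks. Critical path: A → B → F → I.

Variance along critical path = 0.111 + 0.444 + 5.444 + 9.000 = 15.000; σ = √15.000 = 3.873 weeks.
Z = (51 − 47) / 3.873 = 1.033
P(T ≤ 51) = Φ(1.033) ≈ 0.849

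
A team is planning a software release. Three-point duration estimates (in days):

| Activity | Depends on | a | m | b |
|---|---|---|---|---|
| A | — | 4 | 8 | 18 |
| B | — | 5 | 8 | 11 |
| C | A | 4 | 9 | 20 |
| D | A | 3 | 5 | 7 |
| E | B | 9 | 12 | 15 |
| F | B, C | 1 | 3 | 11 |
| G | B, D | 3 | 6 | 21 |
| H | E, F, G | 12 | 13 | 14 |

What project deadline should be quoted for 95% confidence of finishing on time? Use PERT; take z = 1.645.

42.5 days

te_A = (4 + 4·8 + 18)/6 = 54/6 = 9; σ²_A = ((18−4)/6)² = 5.444
te_B = (5 + 4·8 + 11)/6 = 48/6 = 8; σ²_B = ((11−5)/6)² = 1.000
te_C = (4 + 4·9 + 20)/6 = 60/6 = 10; σ²_C = ((20−4)/6)² = 7.111
te_D = (3 + 4·5 + 7)/6 = 30/6 = 5; σ²_D = ((7−3)/6)² = 0.444
te_E = (9 + 4·12 + 15)/6 = 72/6 = 12; σ²_E = ((15−9)/6)² = 1.000
te_F = (1 + 4·3 + 11)/6 = 24/6 = 4; σ²_F = ((11−1)/6)² = 2.778
te_G = (3 + 4·6 + 21)/6 = 48/6 = 8; σ²_G = ((21−3)/6)² = 9.000
te_H = (12 + 4·13 + 14)/6 = 78/6 = 13; σ²_H = ((14−12)/6)² = 0.111

Forward pass:
ES_A = 0; EF_A = 9
ES_B = 0; EF_B = 8
ES_C = 9; EF_C = 9+10 = 19
ES_D = 9; EF_D = 9+5 = 14
ES_E = 8; EF_E = 8+12 = 20
ES_F = max(EF_B=8, EF_C=19) = 19; EF_F = 19+4 = 23
ES_G = max(EF_B=8, EF_D=14) = 14; EF_G = 14+8 = 22
ES_H = max(EF_E=20, EF_F=23, EF_G=22) = 23; EF_H = 23+13 = 36
Expected project duration μ = 36 days. Critical path: A → C → F → H.

Variance along critical path = 5.444 + 7.111 + 2.778 + 0.111 = 15.444; σ = 3.930 days.
D = μ + z·σ = 36 + 1.645·3.930 = 42.5 days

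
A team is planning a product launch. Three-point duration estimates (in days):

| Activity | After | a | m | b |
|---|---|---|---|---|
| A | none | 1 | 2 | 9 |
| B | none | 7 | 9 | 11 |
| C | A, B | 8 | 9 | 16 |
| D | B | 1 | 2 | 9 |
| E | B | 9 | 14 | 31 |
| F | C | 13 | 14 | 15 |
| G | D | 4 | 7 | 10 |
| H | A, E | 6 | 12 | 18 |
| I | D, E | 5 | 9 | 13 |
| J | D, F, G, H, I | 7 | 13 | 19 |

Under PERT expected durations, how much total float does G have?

18 days

te_A = (1 + 4·2 + 9)/6 = 18/6 = 3
te_B = (7 + 4·9 + 11)/6 = 54/6 = 9
te_C = (8 + 4·9 + 16)/6 = 60/6 = 10
te_D = (1 + 4·2 + 9)/6 = 18/6 = 3
te_E = (9 + 4·14 + 31)/6 = 96/6 = 16
te_F = (13 + 4·14 + 15)/6 = 84/6 = 14
te_G = (4 + 4·7 + 10)/6 = 42/6 = 7
te_H = (6 + 4·12 + 18)/6 = 72/6 = 12
te_I = (5 + 4·9 + 13)/6 = 54/6 = 9
te_J = (7 + 4·13 + 19)/6 = 78/6 = 13

Forward pass:
ES_A = 0; EF_A = 3
ES_B = 0; EF_B = 9
ES_C = max(EF_A=3, EF_B=9) = 9; EF_C = 9+10 = 19
ES_D = 9; EF_D = 9+3 = 12
ES_E = 9; EF_E = 9+16 = 25
ES_F = 19; EF_F = 19+14 = 33
ES_G = 12; EF_G = 12+7 = 19
ES_H = max(EF_A=3, EF_E=25) = 25; EF_H = 25+12 = 37
ES_I = max(EF_D=12, EF_E=25) = 25; EF_I = 25+9 = 34
ES_J = max(EF_D=12, EF_F=33, EF_G=19, EF_H=37, EF_I=34) = 37; EF_J = 37+13 = 50
Expected project duration μ = 50 days. Critical path: B → E → H → J.

Backward pass:
LF_J = 50; LS_J = 50−13 = 37
LF_I = LS_J = 37; LS_I = 37−9 = 28
LF_H = LS_J = 37; LS_H = 37−12 = 25
LF_G = LS_J = 37; LS_G = 37−7 = 30
LF_F = LS_J = 37; LS_F = 37−14 = 23
LF_E = min(LS_H=25, LS_I=28) = 25; LS_E = 25−16 = 9
LF_D = min(LS_G=30, LS_I=28, LS_J=37) = 28; LS_D = 28−3 = 25
LF_C = LS_F = 23; LS_C = 23−10 = 13
LF_B = min(LS_C=13, LS_D=25, LS_E=9) = 9; LS_B = 9−9 = 0
LF_A = min(LS_C=13, LS_H=25) = 13; LS_A = 13−3 = 10
Slack_G = LS_G − ES_G = 30 − 12 = 18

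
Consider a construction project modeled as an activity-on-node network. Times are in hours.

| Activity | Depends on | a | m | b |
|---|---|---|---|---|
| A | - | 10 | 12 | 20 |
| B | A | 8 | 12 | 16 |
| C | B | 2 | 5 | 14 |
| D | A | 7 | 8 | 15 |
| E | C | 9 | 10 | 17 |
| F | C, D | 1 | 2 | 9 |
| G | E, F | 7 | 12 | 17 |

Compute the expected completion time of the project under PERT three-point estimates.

54 hours

te_A = (10 + 4·12 + 20)/6 = 78/6 = 13
te_B = (8 + 4·12 + 16)/6 = 72/6 = 12
te_C = (2 + 4·5 + 14)/6 = 36/6 = 6
te_D = (7 + 4·8 + 15)/6 = 54/6 = 9
te_E = (9 + 4·10 + 17)/6 = 66/6 = 11
te_F = (1 + 4·2 + 9)/6 = 18/6 = 3
te_G = (7 + 4·12 + 17)/6 = 72/6 = 12

Forward pass:
ES_A = 0; EF_A = 13
ES_B = 13; EF_B = 13+12 = 25
ES_C = 25; EF_C = 25+6 = 31
ES_D = 13; EF_D = 13+9 = 22
ES_E = 31; EF_E = 31+11 = 42
ES_F = max(EF_C=31, EF_D=22) = 31; EF_F = 31+3 = 34
ES_G = max(EF_E=42, EF_F=34) = 42; EF_G = 42+12 = 54
Expected project duration μ = 54 hours. Critical path: A → B → C → E → G.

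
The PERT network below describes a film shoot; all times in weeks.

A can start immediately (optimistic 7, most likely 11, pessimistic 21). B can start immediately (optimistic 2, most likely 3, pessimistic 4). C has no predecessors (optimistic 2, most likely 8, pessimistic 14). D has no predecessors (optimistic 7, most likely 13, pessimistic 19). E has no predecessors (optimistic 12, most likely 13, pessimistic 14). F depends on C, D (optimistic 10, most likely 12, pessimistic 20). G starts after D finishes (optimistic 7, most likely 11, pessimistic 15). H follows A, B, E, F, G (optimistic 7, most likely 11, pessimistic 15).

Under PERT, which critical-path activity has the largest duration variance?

D

te_A = (7 + 4·11 + 21)/6 = 72/6 = 12; σ²_A = ((21−7)/6)² = 5.444
te_B = (2 + 4·3 + 4)/6 = 18/6 = 3; σ²_B = ((4−2)/6)² = 0.111
te_C = (2 + 4·8 + 14)/6 = 48/6 = 8; σ²_C = ((14−2)/6)² = 4.000
te_D = (7 + 4·13 + 19)/6 = 78/6 = 13; σ²_D = ((19−7)/6)² = 4.000
te_E = (12 + 4·13 + 14)/6 = 78/6 = 13; σ²_E = ((14−12)/6)² = 0.111
te_F = (10 + 4·12 + 20)/6 = 78/6 = 13; σ²_F = ((20−10)/6)² = 2.778
te_G = (7 + 4·11 + 15)/6 = 66/6 = 11; σ²_G = ((15−7)/6)² = 1.778
te_H = (7 + 4·11 + 15)/6 = 66/6 = 11; σ²_H = ((15−7)/6)² = 1.778

Forward pass:
ES_A = 0; EF_A = 12
ES_B = 0; EF_B = 3
ES_C = 0; EF_C = 8
ES_D = 0; EF_D = 13
ES_E = 0; EF_E = 13
ES_F = max(EF_C=8, EF_D=13) = 13; EF_F = 13+13 = 26
ES_G = 13; EF_G = 13+11 = 24
ES_H = max(EF_A=12, EF_B=3, EF_E=13, EF_F=26, EF_G=24) = 26; EF_H = 26+11 = 37
Expected project duration μ = 37 weeks. Critical path: D → F → H.

Variances on critical path: σ²_D=4.000, σ²_F=2.778, σ²_H=1.778.
Largest is σ²_D = 4.000.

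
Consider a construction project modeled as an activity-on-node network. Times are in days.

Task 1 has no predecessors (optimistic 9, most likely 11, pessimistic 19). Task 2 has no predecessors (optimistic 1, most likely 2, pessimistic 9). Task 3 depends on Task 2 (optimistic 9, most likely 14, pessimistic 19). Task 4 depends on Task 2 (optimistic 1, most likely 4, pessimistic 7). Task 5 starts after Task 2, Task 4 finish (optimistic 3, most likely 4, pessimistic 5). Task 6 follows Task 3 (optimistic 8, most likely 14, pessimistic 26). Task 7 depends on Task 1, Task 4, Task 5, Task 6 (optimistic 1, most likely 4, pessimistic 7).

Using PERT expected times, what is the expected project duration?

36 days

te_Task 1 = (9 + 4·11 + 19)/6 = 72/6 = 12
te_Task 2 = (1 + 4·2 + 9)/6 = 18/6 = 3
te_Task 3 = (9 + 4·14 + 19)/6 = 84/6 = 14
te_Task 4 = (1 + 4·4 + 7)/6 = 24/6 = 4
te_Task 5 = (3 + 4·4 + 5)/6 = 24/6 = 4
te_Task 6 = (8 + 4·14 + 26)/6 = 90/6 = 15
te_Task 7 = (1 + 4·4 + 7)/6 = 24/6 = 4

Forward pass:
ES_Task 1 = 0; EF_Task 1 = 12
ES_Task 2 = 0; EF_Task 2 = 3
ES_Task 3 = 3; EF_Task 3 = 3+14 = 17
ES_Task 4 = 3; EF_Task 4 = 3+4 = 7
ES_Task 5 = max(EF_Task 2=3, EF_Task 4=7) = 7; EF_Task 5 = 7+4 = 11
ES_Task 6 = 17; EF_Task 6 = 17+15 = 32
ES_Task 7 = max(EF_Task 1=12, EF_Task 4=7, EF_Task 5=11, EF_Task 6=32) = 32; EF_Task 7 = 32+4 = 36
Expected project duration μ = 36 days. Critical path: Task 2 → Task 3 → Task 6 → Task 7.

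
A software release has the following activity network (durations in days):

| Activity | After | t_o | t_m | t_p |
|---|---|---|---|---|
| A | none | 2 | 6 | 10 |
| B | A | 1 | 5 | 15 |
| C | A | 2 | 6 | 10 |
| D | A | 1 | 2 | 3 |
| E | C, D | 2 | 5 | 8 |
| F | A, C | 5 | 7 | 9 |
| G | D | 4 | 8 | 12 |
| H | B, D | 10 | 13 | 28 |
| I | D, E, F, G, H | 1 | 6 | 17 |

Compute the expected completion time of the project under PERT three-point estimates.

te_A = (2 + 4·6 + 10)/6 = 36/6 = 6
te_B = (1 + 4·5 + 15)/6 = 36/6 = 6
te_C = (2 + 4·6 + 10)/6 = 36/6 = 6
te_D = (1 + 4·2 + 3)/6 = 12/6 = 2
te_E = (2 + 4·5 + 8)/6 = 30/6 = 5
te_F = (5 + 4·7 + 9)/6 = 42/6 = 7
te_G = (4 + 4·8 + 12)/6 = 48/6 = 8
te_H = (10 + 4·13 + 28)/6 = 90/6 = 15
te_I = (1 + 4·6 + 17)/6 = 42/6 = 7

Forward pass:
ES_A = 0; EF_A = 6
ES_B = 6; EF_B = 6+6 = 12
ES_C = 6; EF_C = 6+6 = 12
ES_D = 6; EF_D = 6+2 = 8
ES_E = max(EF_C=12, EF_D=8) = 12; EF_E = 12+5 = 17
ES_F = max(EF_A=6, EF_C=12) = 12; EF_F = 12+7 = 19
ES_G = 8; EF_G = 8+8 = 16
ES_H = max(EF_B=12, EF_D=8) = 12; EF_H = 12+15 = 27
ES_I = max(EF_D=8, EF_E=17, EF_F=19, EF_G=16, EF_H=27) = 27; EF_I = 27+7 = 34
Expected project duration μ = 34 days. Critical path: A → B → H → I.

34 days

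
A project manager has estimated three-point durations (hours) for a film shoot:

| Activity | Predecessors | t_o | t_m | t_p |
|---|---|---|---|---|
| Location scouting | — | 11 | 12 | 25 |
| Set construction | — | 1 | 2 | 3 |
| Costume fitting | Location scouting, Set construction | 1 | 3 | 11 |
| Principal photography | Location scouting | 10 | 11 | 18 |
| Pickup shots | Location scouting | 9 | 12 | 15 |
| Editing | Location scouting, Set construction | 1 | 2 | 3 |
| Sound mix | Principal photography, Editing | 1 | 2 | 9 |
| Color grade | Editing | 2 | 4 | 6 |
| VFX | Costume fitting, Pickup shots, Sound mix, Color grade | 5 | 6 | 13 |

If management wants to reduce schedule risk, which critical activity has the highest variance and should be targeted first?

te_Location scouting = (11 + 4·12 + 25)/6 = 84/6 = 14; σ²_Location scouting = ((25−11)/6)² = 5.444
te_Set construction = (1 + 4·2 + 3)/6 = 12/6 = 2; σ²_Set construction = ((3−1)/6)² = 0.111
te_Costume fitting = (1 + 4·3 + 11)/6 = 24/6 = 4; σ²_Costume fitting = ((11−1)/6)² = 2.778
te_Principal photography = (10 + 4·11 + 18)/6 = 72/6 = 12; σ²_Principal photography = ((18−10)/6)² = 1.778
te_Pickup shots = (9 + 4·12 + 15)/6 = 72/6 = 12; σ²_Pickup shots = ((15−9)/6)² = 1.000
te_Editing = (1 + 4·2 + 3)/6 = 12/6 = 2; σ²_Editing = ((3−1)/6)² = 0.111
te_Sound mix = (1 + 4·2 + 9)/6 = 18/6 = 3; σ²_Sound mix = ((9−1)/6)² = 1.778
te_Color grade = (2 + 4·4 + 6)/6 = 24/6 = 4; σ²_Color grade = ((6−2)/6)² = 0.444
te_VFX = (5 + 4·6 + 13)/6 = 42/6 = 7; σ²_VFX = ((13−5)/6)² = 1.778

Forward pass:
ES_Location scouting = 0; EF_Location scouting = 14
ES_Set construction = 0; EF_Set construction = 2
ES_Costume fitting = max(EF_Location scouting=14, EF_Set construction=2) = 14; EF_Costume fitting = 14+4 = 18
ES_Principal photography = 14; EF_Principal photography = 14+12 = 26
ES_Pickup shots = 14; EF_Pickup shots = 14+12 = 26
ES_Editing = max(EF_Location scouting=14, EF_Set construction=2) = 14; EF_Editing = 14+2 = 16
ES_Sound mix = max(EF_Principal photography=26, EF_Editing=16) = 26; EF_Sound mix = 26+3 = 29
ES_Color grade = 16; EF_Color grade = 16+4 = 20
ES_VFX = max(EF_Costume fitting=18, EF_Pickup shots=26, EF_Sound mix=29, EF_Color grade=20) = 29; EF_VFX = 29+7 = 36
Expected project duration μ = 36 hours. Critical path: Location scouting → Principal photography → Sound mix → VFX.

Variances on critical path: σ²_Location scouting=5.444, σ²_Principal photography=1.778, σ²_Sound mix=1.778, σ²_VFX=1.778.
Largest is σ²_Location scouting = 5.444.

Location scouting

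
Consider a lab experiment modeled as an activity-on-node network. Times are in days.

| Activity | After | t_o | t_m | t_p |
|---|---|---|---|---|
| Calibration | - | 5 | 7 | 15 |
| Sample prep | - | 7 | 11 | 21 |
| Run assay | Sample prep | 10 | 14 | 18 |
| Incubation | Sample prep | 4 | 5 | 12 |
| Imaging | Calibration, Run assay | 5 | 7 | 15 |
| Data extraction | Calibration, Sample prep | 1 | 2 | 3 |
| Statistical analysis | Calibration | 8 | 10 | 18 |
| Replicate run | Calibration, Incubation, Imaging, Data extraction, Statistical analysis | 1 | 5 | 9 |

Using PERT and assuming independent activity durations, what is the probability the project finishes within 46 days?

0.979

te_Calibration = (5 + 4·7 + 15)/6 = 48/6 = 8; σ²_Calibration = ((15−5)/6)² = 2.778
te_Sample prep = (7 + 4·11 + 21)/6 = 72/6 = 12; σ²_Sample prep = ((21−7)/6)² = 5.444
te_Run assay = (10 + 4·14 + 18)/6 = 84/6 = 14; σ²_Run assay = ((18−10)/6)² = 1.778
te_Incubation = (4 + 4·5 + 12)/6 = 36/6 = 6; σ²_Incubation = ((12−4)/6)² = 1.778
te_Imaging = (5 + 4·7 + 15)/6 = 48/6 = 8; σ²_Imaging = ((15−5)/6)² = 2.778
te_Data extraction = (1 + 4·2 + 3)/6 = 12/6 = 2; σ²_Data extraction = ((3−1)/6)² = 0.111
te_Statistical analysis = (8 + 4·10 + 18)/6 = 66/6 = 11; σ²_Statistical analysis = ((18−8)/6)² = 2.778
te_Replicate run = (1 + 4·5 + 9)/6 = 30/6 = 5; σ²_Replicate run = ((9−1)/6)² = 1.778

Forward pass:
ES_Calibration = 0; EF_Calibration = 8
ES_Sample prep = 0; EF_Sample prep = 12
ES_Run assay = 12; EF_Run assay = 12+14 = 26
ES_Incubation = 12; EF_Incubation = 12+6 = 18
ES_Imaging = max(EF_Calibration=8, EF_Run assay=26) = 26; EF_Imaging = 26+8 = 34
ES_Data extraction = max(EF_Calibration=8, EF_Sample prep=12) = 12; EF_Data extraction = 12+2 = 14
ES_Statistical analysis = 8; EF_Statistical analysis = 8+11 = 19
ES_Replicate run = max(EF_Calibration=8, EF_Incubation=18, EF_Imaging=34, EF_Data extraction=14, EF_Statistical analysis=19) = 34; EF_Replicate run = 34+5 = 39
Expected project duration μ = 39 days. Critical path: Sample prep → Run assay → Imaging → Replicate run.

Variance along critical path = 5.444 + 1.778 + 2.778 + 1.778 = 11.778; σ = √11.778 = 3.432 days.
Z = (46 − 39) / 3.432 = 2.040
P(T ≤ 46) = Φ(2.040) ≈ 0.979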